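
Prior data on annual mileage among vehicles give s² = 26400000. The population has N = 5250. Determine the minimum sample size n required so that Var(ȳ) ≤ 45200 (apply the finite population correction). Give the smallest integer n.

Without fpc, n₀ = s²/D = 26400000/45200 = 584.0708.
With fpc, (1 − n/N)·s²/n ≤ D requires n ≥ n₀/(1 + n₀/N) = 584.0708/(1 + 584.0708/5250) = 525.5973.
Rounding up, n = 526.

526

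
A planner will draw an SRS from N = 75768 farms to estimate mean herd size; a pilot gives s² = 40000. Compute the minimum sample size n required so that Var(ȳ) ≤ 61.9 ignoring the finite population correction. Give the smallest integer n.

647

Without fpc, n₀ = s²/D = 40000/61.9 = 646.2036.
Rounding up, n = 647.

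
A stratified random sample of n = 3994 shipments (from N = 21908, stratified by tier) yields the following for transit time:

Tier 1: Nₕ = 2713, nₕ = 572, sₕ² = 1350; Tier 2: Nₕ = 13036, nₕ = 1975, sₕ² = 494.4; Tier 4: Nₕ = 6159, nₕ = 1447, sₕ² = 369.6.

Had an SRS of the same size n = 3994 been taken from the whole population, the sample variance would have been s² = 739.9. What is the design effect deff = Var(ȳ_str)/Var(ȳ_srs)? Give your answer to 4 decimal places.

Var(ȳ_str) = Σ Wₕ²(1−fₕ)sₕ²/nₕ with Wₕ = Nₕ/21908:
  Tier 1: (2713/21908)²·(1−572/2713)·1350/572 = 0.028562666
  Tier 2: (13036/21908)²·(1−1975/13036)·494.4/1975 = 0.075204641
  Tier 4: (6159/21908)²·(1−1447/6159)·369.6/1447 = 0.015444486
  → Var(ȳ_str) = 0.11921179.
Var(ȳ_srs) = (1 − 3994/21908)·739.9/3994 = 0.15147983.
deff = 0.11921179 / 0.15147983 = 0.7870.

0.7870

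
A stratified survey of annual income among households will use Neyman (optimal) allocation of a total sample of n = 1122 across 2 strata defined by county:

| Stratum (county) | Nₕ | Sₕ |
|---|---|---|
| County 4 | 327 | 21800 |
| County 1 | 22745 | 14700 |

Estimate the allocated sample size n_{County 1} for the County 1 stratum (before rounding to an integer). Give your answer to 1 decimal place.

Neyman allocation: nₕ = n·NₕSₕ / Σⱼ NⱼSⱼ.
Σ NⱼSⱼ = 327·21800 + 22745·14700 = 3.414801 × 10^8.
n_{County 1} = 1122·22745·14700 / (3.414801 × 10^8) = 1098.6.

1098.6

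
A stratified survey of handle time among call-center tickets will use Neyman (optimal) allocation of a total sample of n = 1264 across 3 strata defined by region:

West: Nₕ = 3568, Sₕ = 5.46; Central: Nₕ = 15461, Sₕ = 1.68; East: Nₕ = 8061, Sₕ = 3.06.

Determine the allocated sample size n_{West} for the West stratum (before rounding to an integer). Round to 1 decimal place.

351.2

Neyman allocation: nₕ = n·NₕSₕ / Σⱼ NⱼSⱼ.
Σ NⱼSⱼ = 3568·5.46 + 15461·1.68 + 8061·3.06 = 70122.42.
n_{West} = 1264·3568·5.46 / 70122.42 = 351.2.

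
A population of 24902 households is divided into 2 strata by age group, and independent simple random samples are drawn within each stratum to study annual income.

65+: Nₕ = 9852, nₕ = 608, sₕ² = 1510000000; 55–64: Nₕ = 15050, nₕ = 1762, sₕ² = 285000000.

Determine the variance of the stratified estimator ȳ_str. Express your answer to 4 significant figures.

416900

Var(ȳ_str) = Σₕ Wₕ²(1 − fₕ)sₕ²/nₕ with Wₕ = Nₕ/N, N = 24902.
65+: Wₕ = 0.39563087; term = 0.39563087²·(1 − 0.06171336)·1510000000/608 = 364744.92.
55–64: Wₕ = 0.60436913; term = 0.60436913²·(1 − 0.11707641)·285000000/1762 = 52163.487.
Sum = 416908.41.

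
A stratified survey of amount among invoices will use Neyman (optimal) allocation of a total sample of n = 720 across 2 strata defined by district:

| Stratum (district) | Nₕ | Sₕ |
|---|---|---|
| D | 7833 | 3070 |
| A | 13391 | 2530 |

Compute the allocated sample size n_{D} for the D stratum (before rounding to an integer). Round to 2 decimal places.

Neyman allocation: nₕ = n·NₕSₕ / Σⱼ NⱼSⱼ.
Σ NⱼSⱼ = 7833·3070 + 13391·2530 = 5.792654 × 10^7.
n_{D} = 720·7833·3070 / (5.792654 × 10^7) = 298.90.

298.90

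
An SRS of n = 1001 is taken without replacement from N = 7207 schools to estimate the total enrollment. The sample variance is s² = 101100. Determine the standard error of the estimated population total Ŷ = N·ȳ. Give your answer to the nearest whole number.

Var(Ŷ) = N²·Var(ȳ) = N²·(1 − n/N)·s²/n.
f = 1001/7207 = 0.13889274; Var(ȳ) = 0.86110726·101100/1001 = 86.970973.
Var(Ŷ) = 7207² · 86.970973 = 4.5173462 × 10^9.
SE(Ŷ) = √(4.5173462 × 10^9) = 67211.

67211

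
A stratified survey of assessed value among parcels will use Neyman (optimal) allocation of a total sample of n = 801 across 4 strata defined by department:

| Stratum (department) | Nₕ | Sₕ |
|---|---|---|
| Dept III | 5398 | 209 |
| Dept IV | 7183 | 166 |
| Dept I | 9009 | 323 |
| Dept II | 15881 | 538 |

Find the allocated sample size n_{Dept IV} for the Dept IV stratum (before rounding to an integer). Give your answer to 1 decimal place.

69.3

Neyman allocation: nₕ = n·NₕSₕ / Σⱼ NⱼSⱼ.
Σ NⱼSⱼ = 5398·209 + 7183·166 + 9009·323 + 15881·538 = 1.3774445 × 10^7.
n_{Dept IV} = 801·7183·166 / (1.3774445 × 10^7) = 69.3.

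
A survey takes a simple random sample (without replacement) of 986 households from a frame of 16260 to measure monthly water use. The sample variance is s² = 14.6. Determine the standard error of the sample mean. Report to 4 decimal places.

Under SRS without replacement, Var(ȳ) = (1 − f)·s²/n with f = n/N = 986/16260 = 0.06063961.
Var(ȳ) = (1 − 0.06063961)·14.6/986 = 0.93936039·0.014807302 = 0.013909393.
SE(ȳ) = √(0.013909393) = 0.1179.

0.1179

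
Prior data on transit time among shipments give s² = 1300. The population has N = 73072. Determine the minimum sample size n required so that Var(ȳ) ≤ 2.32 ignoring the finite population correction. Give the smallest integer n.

Without fpc, n₀ = s²/D = 1300/2.32 = 560.3448.
Rounding up, n = 561.

561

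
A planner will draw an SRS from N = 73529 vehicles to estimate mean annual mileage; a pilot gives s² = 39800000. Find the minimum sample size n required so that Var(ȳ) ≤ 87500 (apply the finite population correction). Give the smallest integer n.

453

Without fpc, n₀ = s²/D = 39800000/87500 = 454.8571.
With fpc, (1 − n/N)·s²/n ≤ D requires n ≥ n₀/(1 + n₀/N) = 454.8571/(1 + 454.8571/73529) = 452.0606.
Rounding up, n = 453.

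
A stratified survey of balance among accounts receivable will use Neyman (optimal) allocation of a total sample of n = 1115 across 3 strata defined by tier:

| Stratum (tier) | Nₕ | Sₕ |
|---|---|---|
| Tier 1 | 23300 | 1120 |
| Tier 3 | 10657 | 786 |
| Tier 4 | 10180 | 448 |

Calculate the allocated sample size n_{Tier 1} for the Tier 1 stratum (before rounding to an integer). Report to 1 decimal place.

745.4

Neyman allocation: nₕ = n·NₕSₕ / Σⱼ NⱼSⱼ.
Σ NⱼSⱼ = 23300·1120 + 10657·786 + 10180·448 = 3.9033042 × 10^7.
n_{Tier 1} = 1115·23300·1120 / (3.9033042 × 10^7) = 745.4.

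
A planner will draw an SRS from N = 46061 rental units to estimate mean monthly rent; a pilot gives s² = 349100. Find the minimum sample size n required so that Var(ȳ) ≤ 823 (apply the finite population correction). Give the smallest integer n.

Without fpc, n₀ = s²/D = 349100/823 = 424.1798.
With fpc, (1 − n/N)·s²/n ≤ D requires n ≥ n₀/(1 + n₀/N) = 424.1798/(1 + 424.1798/46061) = 420.3091.
Rounding up, n = 421.

421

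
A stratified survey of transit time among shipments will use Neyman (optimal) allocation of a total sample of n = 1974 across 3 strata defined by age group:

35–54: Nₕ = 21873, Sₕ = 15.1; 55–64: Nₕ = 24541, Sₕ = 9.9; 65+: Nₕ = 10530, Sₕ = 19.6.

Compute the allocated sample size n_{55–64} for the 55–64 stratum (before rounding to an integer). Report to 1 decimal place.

Neyman allocation: nₕ = n·NₕSₕ / Σⱼ NⱼSⱼ.
Σ NⱼSⱼ = 21873·15.1 + 24541·9.9 + 10530·19.6 = 779626.2.
n_{55–64} = 1974·24541·9.9 / 779626.2 = 615.2.

615.2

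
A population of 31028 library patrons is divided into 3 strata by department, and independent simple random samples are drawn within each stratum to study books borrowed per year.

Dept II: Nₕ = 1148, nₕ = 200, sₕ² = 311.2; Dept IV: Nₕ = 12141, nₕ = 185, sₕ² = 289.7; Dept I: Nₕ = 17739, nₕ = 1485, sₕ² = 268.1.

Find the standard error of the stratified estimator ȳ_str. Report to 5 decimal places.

Var(ȳ_str) = Σₕ Wₕ²(1 − fₕ)sₕ²/nₕ with Wₕ = Nₕ/N, N = 31028.
Dept II: Wₕ = 0.03699884; term = 0.03699884²·(1 − 0.17421603)·311.2/200 = 0.001758945.
Dept IV: Wₕ = 0.39129174; term = 0.39129174²·(1 − 0.01523762)·289.7/185 = 0.23610738.
Dept I: Wₕ = 0.57170942; term = 0.57170942²·(1 − 0.08371385)·268.1/1485 = 0.054069479.
Sum = 0.2919358.
SE = √(0.2919358) = 0.54031.

0.54031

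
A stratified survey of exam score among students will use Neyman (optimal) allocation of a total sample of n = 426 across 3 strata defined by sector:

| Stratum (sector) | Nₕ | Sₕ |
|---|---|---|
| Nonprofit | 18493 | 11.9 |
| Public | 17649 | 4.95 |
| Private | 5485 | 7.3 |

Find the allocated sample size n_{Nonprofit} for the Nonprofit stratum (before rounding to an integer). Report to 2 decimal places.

269.80

Neyman allocation: nₕ = n·NₕSₕ / Σⱼ NⱼSⱼ.
Σ NⱼSⱼ = 18493·11.9 + 17649·4.95 + 5485·7.3 = 347469.75.
n_{Nonprofit} = 426·18493·11.9 / 347469.75 = 269.80.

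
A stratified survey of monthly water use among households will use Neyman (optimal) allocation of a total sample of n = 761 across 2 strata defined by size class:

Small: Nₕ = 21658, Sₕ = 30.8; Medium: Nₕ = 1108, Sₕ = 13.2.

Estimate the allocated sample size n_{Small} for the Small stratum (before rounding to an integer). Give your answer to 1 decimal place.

Neyman allocation: nₕ = n·NₕSₕ / Σⱼ NⱼSⱼ.
Σ NⱼSⱼ = 21658·30.8 + 1108·13.2 = 681692.
n_{Small} = 761·21658·30.8 / 681692 = 744.7.

744.7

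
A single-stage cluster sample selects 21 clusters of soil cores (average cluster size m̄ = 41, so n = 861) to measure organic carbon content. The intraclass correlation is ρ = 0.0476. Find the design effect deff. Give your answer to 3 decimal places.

deff = 1 + (41 − 1)·0.0476 = 1 + 1.904 = 2.904.

2.904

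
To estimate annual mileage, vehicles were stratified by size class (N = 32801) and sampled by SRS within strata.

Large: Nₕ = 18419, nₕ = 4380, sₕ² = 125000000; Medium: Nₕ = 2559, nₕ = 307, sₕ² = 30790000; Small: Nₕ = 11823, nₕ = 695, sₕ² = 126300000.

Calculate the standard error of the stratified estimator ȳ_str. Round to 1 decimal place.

172.1

Var(ȳ_str) = Σₕ Wₕ²(1 − fₕ)sₕ²/nₕ with Wₕ = Nₕ/N, N = 32801.
Large: Wₕ = 0.56153776; term = 0.56153776²·(1 − 0.23779793)·125000000/4380 = 6859.0498.
Medium: Wₕ = 0.07801591; term = 0.07801591²·(1 − 0.11996874)·30790000/307 = 537.19977.
Small: Wₕ = 0.36044633; term = 0.36044633²·(1 − 0.05878373)·126300000/695 = 22222.309.
Sum = 29618.559.
SE = √(29618.559) = 172.1.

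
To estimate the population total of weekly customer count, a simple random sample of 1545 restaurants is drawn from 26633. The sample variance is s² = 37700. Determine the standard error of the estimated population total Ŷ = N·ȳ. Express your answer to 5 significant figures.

127690

Var(Ŷ) = N²·Var(ȳ) = N²·(1 − n/N)·s²/n.
f = 1545/26633 = 0.05801074; Var(ȳ) = 0.94198926·37700/1545 = 22.985757.
Var(Ŷ) = 26633² · 22.985757 = 1.6304181 × 10^10.
SE(Ŷ) = √(1.6304181 × 10^10) = 127690.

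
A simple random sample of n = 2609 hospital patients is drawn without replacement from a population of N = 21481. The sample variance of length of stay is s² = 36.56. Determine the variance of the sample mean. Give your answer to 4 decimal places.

0.0123

Under SRS without replacement, Var(ȳ) = (1 − f)·s²/n with f = n/N = 2609/21481 = 0.12145617.
Var(ȳ) = (1 − 0.12145617)·36.56/2609 = 0.87854383·0.014013032 = 0.012311063.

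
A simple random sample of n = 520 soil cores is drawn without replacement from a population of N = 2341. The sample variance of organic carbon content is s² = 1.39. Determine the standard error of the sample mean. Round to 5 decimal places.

0.04560

Under SRS without replacement, Var(ȳ) = (1 − f)·s²/n with f = n/N = 520/2341 = 0.22212730.
Var(ȳ) = (1 − 0.22212730)·1.39/520 = 0.77787270·0.0026730769 = 0.0020793136.
SE(ȳ) = √(0.0020793136) = 0.04560.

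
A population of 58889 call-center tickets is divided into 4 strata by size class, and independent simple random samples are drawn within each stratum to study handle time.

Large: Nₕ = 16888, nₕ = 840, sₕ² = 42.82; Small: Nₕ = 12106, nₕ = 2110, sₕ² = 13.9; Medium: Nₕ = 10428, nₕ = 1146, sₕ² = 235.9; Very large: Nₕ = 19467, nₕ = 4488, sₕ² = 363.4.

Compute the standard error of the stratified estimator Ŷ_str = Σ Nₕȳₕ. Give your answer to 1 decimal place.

Var(Ŷ_str) = Σₕ Nₕ²(1 − fₕ)sₕ²/nₕ.
Large: 16888²·(1 − 840/16888)·42.82/840 = 1.3815497 × 10^7.
Small: 12106²·(1 − 2110/12106)·13.9/2110 = 797185.26.
Medium: 10428²·(1 − 1146/10428)·235.9/1146 = 1.992443 × 10^7.
Very large: 19467²·(1 − 4488/19467)·363.4/4488 = 2.3610975 × 10^7.
Sum = 5.8148087 × 10^7.
SE = √(5.8148087 × 10^7) = 7625.5.

7625.5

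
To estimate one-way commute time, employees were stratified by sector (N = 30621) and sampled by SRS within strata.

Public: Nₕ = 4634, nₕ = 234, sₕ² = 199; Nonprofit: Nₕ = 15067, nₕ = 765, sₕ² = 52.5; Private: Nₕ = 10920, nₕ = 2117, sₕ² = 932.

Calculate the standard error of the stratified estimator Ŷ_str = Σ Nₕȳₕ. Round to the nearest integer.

8628

Var(Ŷ_str) = Σₕ Nₕ²(1 − fₕ)sₕ²/nₕ.
Public: 4634²·(1 − 234/4634)·199/234 = 1.7339874 × 10^7.
Nonprofit: 15067²·(1 − 765/15067)·52.5/765 = 1.4788408 × 10^7.
Private: 10920²·(1 − 2117/10920)·932/2117 = 4.2320267 × 10^7.
Sum = 7.4448549 × 10^7.
SE = √(7.4448549 × 10^7) = 8628.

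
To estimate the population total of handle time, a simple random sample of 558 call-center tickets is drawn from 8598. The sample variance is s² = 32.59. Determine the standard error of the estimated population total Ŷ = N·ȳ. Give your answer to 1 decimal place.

2009.3

Var(Ŷ) = N²·Var(ȳ) = N²·(1 − n/N)·s²/n.
f = 558/8598 = 0.06489881; Var(ȳ) = 0.93510119·32.59/558 = 0.054614602.
Var(Ŷ) = 8598² · 0.054614602 = 4.0374174 × 10^6.
SE(Ŷ) = √(4.0374174 × 10^6) = 2009.3.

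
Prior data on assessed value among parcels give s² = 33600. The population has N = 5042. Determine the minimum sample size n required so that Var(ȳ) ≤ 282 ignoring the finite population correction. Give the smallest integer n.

120

Without fpc, n₀ = s²/D = 33600/282 = 119.1489.
Rounding up, n = 120.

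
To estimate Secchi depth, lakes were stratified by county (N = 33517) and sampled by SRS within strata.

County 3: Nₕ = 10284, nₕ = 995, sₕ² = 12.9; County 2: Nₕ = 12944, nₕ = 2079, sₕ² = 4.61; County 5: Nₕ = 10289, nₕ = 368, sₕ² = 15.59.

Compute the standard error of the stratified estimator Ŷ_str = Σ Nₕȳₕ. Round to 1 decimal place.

Var(Ŷ_str) = Σₕ Nₕ²(1 − fₕ)sₕ²/nₕ.
County 3: 10284²·(1 − 995/10284)·12.9/995 = 1.2385047 × 10^6.
County 2: 12944²·(1 − 2079/12944)·4.61/2079 = 311849.23.
County 5: 10289²·(1 − 368/10289)·15.59/368 = 4.3244105 × 10^6.
Sum = 5.8747644 × 10^6.
SE = √(5.8747644 × 10^6) = 2423.8.

2423.8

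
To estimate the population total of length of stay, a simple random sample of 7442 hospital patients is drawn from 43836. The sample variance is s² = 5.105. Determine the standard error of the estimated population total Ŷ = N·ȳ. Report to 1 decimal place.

Var(Ŷ) = N²·Var(ȳ) = N²·(1 − n/N)·s²/n.
f = 7442/43836 = 0.16976914; Var(ȳ) = 0.83023086·5.105/7442 = 5.6951472 × 10^-4.
Var(Ŷ) = 43836² · (5.6951472 × 10^-4) = 1.0943766 × 10^6.
SE(Ŷ) = √(1.0943766 × 10^6) = 1046.1.

1046.1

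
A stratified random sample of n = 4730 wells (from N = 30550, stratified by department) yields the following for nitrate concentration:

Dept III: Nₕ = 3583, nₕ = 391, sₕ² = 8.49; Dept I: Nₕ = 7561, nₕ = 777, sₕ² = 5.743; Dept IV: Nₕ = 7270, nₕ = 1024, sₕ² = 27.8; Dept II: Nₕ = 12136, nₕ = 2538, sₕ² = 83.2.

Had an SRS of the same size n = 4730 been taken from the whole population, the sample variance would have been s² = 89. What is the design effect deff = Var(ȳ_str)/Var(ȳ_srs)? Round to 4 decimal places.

Var(ȳ_str) = Σ Wₕ²(1−fₕ)sₕ²/nₕ with Wₕ = Nₕ/30550:
  Dept III: (3583/30550)²·(1−391/3583)·8.49/391 = 2.6608365 × 10^-4
  Dept I: (7561/30550)²·(1−777/7561)·5.743/777 = 4.062192 × 10^-4
  Dept IV: (7270/30550)²·(1−1024/7270)·27.8/1024 = 0.0013208661
  Dept II: (12136/30550)²·(1−2538/12136)·83.2/2538 = 0.0040913402
  → Var(ȳ_str) = 0.0060845092.
Var(ȳ_srs) = (1 − 4730/30550)·89/4730 = 0.015902811.
deff = 0.0060845092 / 0.015902811 = 0.3826.

0.3826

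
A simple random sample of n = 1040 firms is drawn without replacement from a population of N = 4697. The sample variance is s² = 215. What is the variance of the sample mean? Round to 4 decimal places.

Under SRS without replacement, Var(ȳ) = (1 − f)·s²/n with f = n/N = 1040/4697 = 0.22141793.
Var(ȳ) = (1 − 0.22141793)·215/1040 = 0.77858207·0.20673077 = 0.16095687.

0.1610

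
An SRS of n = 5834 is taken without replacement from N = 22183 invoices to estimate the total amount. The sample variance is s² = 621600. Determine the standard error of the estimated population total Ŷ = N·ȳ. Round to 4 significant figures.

Var(Ŷ) = N²·Var(ȳ) = N²·(1 − n/N)·s²/n.
f = 5834/22183 = 0.26299418; Var(ȳ) = 0.73700582·621600/5834 = 78.526365.
Var(Ŷ) = 22183² · 78.526365 = 3.8641685 × 10^10.
SE(Ŷ) = √(3.8641685 × 10^10) = 196600.

196600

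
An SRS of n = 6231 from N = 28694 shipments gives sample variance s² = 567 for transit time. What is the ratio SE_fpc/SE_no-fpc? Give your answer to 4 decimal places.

0.8848

f = n/N = 6231/28694 = 0.21715341.
SE_no-fpc = √(s²/n) = 0.30165648; SE_fpc = √((1−f)s²/n) = 0.26690148.
Ratio = √(1−f) = 0.88478618.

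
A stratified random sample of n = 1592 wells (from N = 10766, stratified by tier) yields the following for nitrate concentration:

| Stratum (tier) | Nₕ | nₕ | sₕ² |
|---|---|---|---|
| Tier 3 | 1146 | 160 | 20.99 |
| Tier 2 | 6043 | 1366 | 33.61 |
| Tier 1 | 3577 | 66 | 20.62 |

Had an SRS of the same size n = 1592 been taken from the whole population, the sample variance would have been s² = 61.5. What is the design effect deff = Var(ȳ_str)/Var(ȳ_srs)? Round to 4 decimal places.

Var(ȳ_str) = Σ Wₕ²(1−fₕ)sₕ²/nₕ with Wₕ = Nₕ/10766:
  Tier 3: (1146/10766)²·(1−160/1146)·20.99/160 = 0.0012789255
  Tier 2: (6043/10766)²·(1−1366/6043)·33.61/1366 = 0.005999693
  Tier 1: (3577/10766)²·(1−66/3577)·20.62/66 = 0.03385211
  → Var(ȳ_str) = 0.041130729.
Var(ȳ_srs) = (1 − 1592/10766)·61.5/1592 = 0.032918225.
deff = 0.041130729 / 0.032918225 = 1.2495.

1.2495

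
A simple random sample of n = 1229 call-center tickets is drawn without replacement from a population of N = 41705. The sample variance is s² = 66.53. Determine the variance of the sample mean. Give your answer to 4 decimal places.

0.0525

Under SRS without replacement, Var(ȳ) = (1 − f)·s²/n with f = n/N = 1229/41705 = 0.02946889.
Var(ȳ) = (1 − 0.02946889)·66.53/1229 = 0.97053111·0.054133442 = 0.052538189.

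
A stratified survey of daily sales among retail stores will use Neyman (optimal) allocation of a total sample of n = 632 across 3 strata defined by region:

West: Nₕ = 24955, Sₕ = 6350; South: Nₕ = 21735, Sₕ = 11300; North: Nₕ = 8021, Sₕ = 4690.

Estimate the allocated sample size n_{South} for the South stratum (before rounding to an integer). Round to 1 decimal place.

Neyman allocation: nₕ = n·NₕSₕ / Σⱼ NⱼSⱼ.
Σ NⱼSⱼ = 24955·6350 + 21735·11300 + 8021·4690 = 4.4168824 × 10^8.
n_{South} = 632·21735·11300 / (4.4168824 × 10^8) = 351.4.

351.4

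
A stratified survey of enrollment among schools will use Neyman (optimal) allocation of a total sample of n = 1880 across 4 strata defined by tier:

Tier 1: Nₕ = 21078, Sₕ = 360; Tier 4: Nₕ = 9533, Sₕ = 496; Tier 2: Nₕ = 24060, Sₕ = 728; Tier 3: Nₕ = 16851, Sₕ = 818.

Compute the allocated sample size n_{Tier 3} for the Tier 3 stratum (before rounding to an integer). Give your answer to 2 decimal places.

594.14

Neyman allocation: nₕ = n·NₕSₕ / Σⱼ NⱼSⱼ.
Σ NⱼSⱼ = 21078·360 + 9533·496 + 24060·728 + 16851·818 = 4.3616246 × 10^7.
n_{Tier 3} = 1880·16851·818 / (4.3616246 × 10^7) = 594.14.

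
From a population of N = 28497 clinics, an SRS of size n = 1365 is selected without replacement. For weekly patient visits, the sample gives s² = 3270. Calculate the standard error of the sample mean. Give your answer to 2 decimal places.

Under SRS without replacement, Var(ȳ) = (1 − f)·s²/n with f = n/N = 1365/28497 = 0.04789978.
Var(ȳ) = (1 − 0.04789978)·3270/1365 = 0.95210022·2.3956044 = 2.2808555.
SE(ȳ) = √(2.2808555) = 1.51.

1.51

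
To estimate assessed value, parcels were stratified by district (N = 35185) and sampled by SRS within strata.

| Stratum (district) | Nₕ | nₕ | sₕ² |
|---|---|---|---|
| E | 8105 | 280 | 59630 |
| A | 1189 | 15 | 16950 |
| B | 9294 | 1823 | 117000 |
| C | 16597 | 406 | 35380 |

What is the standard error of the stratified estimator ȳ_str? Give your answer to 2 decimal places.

5.89

Var(ȳ_str) = Σₕ Wₕ²(1 − fₕ)sₕ²/nₕ with Wₕ = Nₕ/N, N = 35185.
E: Wₕ = 0.23035384; term = 0.23035384²·(1 − 0.03454658)·59630/280 = 10.910108.
A: Wₕ = 0.03379281; term = 0.03379281²·(1 − 0.01261564)·16950/15 = 1.2741287.
B: Wₕ = 0.26414665; term = 0.26414665²·(1 − 0.19614805)·117000/1823 = 3.5996932.
C: Wₕ = 0.47170669; term = 0.47170669²·(1 − 0.02446225)·35380/406 = 18.915593.
Sum = 34.699523.
SE = √(34.699523) = 5.89.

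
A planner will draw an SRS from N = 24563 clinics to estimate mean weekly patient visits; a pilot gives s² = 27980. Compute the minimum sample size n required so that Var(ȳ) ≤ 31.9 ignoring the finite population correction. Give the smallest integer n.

878

Without fpc, n₀ = s²/D = 27980/31.9 = 877.1160.
Rounding up, n = 878.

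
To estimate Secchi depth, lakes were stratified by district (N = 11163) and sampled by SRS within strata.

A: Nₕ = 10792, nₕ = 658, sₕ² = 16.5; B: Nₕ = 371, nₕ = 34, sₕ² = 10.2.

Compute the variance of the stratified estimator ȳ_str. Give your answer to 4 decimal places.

Var(ȳ_str) = Σₕ Wₕ²(1 − fₕ)sₕ²/nₕ with Wₕ = Nₕ/N, N = 11163.
A: Wₕ = 0.96676521; term = 0.96676521²·(1 − 0.06097109)·16.5/658 = 0.022007922.
B: Wₕ = 0.03323479; term = 0.03323479²·(1 − 0.09164420)·10.2/34 = 3.0099773 × 10^-4.
Sum = 0.02230892.

0.0223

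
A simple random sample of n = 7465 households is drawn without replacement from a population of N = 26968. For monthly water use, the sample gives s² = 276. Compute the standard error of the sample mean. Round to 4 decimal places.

0.1635

Under SRS without replacement, Var(ȳ) = (1 − f)·s²/n with f = n/N = 7465/26968 = 0.27680955.
Var(ȳ) = (1 − 0.27680955)·276/7465 = 0.72319045·0.036972539 = 0.026738187.
SE(ȳ) = √(0.026738187) = 0.1635.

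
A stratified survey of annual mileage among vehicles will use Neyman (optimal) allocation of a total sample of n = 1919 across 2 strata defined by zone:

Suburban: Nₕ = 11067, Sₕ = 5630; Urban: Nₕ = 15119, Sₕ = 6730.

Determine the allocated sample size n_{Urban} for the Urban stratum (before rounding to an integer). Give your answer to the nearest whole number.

1190

Neyman allocation: nₕ = n·NₕSₕ / Σⱼ NⱼSⱼ.
Σ NⱼSⱼ = 11067·5630 + 15119·6730 = 1.6405808 × 10^8.
n_{Urban} = 1919·15119·6730 / (1.6405808 × 10^8) = 1190.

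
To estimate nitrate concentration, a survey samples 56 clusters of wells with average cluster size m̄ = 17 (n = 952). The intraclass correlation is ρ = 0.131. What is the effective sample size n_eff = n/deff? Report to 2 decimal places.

307.49

deff = 1 + (17 − 1)·0.131 = 1 + 2.096 = 3.096.
n_eff = 952 / 3.096 = 307.49.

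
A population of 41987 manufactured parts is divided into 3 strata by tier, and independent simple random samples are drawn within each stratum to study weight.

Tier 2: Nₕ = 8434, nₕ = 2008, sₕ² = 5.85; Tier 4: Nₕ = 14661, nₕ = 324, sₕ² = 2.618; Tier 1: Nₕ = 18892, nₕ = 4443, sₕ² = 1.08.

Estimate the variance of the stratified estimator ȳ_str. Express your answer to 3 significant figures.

0.00109

Var(ȳ_str) = Σₕ Wₕ²(1 − fₕ)sₕ²/nₕ with Wₕ = Nₕ/N, N = 41987.
Tier 2: Wₕ = 0.20087170; term = 0.20087170²·(1 − 0.23808395)·5.85/2008 = 8.9564681 × 10^-5.
Tier 4: Wₕ = 0.34917951; term = 0.34917951²·(1 − 0.02209945)·2.618/324 = 9.6342258 × 10^-4.
Tier 1: Wₕ = 0.44994879; term = 0.44994879²·(1 − 0.23517891)·1.08/4443 = 3.7638602 × 10^-5.
Sum = 0.0010906259.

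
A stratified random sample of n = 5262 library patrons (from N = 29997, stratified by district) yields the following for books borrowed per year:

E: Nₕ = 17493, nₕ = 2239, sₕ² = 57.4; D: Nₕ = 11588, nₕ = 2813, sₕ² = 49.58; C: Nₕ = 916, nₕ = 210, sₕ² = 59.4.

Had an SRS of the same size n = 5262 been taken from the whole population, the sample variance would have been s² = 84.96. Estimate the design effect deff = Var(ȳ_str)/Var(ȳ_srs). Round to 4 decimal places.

0.7359

Var(ȳ_str) = Σ Wₕ²(1−fₕ)sₕ²/nₕ with Wₕ = Nₕ/29997:
  E: (17493/29997)²·(1−2239/17493)·57.4/2239 = 0.0076023908
  D: (11588/29997)²·(1−2813/11588)·49.58/2813 = 0.0019917589
  C: (916/29997)²·(1−210/916)·59.4/210 = 2.0328797 × 10^-4
  → Var(ȳ_str) = 0.0097974377.
Var(ȳ_srs) = (1 − 5262/29997)·84.96/5262 = 0.013313669.
deff = 0.0097974377 / 0.013313669 = 0.7359.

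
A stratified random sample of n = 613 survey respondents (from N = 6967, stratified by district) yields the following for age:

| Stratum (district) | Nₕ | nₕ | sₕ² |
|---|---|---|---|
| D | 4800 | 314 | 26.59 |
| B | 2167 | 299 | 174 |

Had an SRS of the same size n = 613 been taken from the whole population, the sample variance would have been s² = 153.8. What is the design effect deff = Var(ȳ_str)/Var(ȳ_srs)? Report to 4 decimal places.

0.3763

Var(ȳ_str) = Σ Wₕ²(1−fₕ)sₕ²/nₕ with Wₕ = Nₕ/6967:
  D: (4800/6967)²·(1−314/4800)·26.59/314 = 0.037566227
  B: (2167/6967)²·(1−299/2167)·174/299 = 0.048531333
  → Var(ȳ_str) = 0.08609756.
Var(ȳ_srs) = (1 − 613/6967)·153.8/613 = 0.22882173.
deff = 0.08609756 / 0.22882173 = 0.3763.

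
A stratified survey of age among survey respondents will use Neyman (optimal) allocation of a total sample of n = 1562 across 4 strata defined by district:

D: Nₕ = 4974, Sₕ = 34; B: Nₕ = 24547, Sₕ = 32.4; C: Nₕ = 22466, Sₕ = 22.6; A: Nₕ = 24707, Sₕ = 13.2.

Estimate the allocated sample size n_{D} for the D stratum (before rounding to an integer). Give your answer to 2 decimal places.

Neyman allocation: nₕ = n·NₕSₕ / Σⱼ NⱼSⱼ.
Σ NⱼSⱼ = 4974·34 + 24547·32.4 + 22466·22.6 + 24707·13.2 = 1.7983028 × 10^6.
n_{D} = 1562·4974·34 / (1.7983028 × 10^6) = 146.89.

146.89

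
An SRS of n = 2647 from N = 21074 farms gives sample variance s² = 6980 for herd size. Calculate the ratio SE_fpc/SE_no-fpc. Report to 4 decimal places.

f = n/N = 2647/21074 = 0.12560501.
SE_no-fpc = √(s²/n) = 1.6238681; SE_fpc = √((1−f)s²/n) = 1.5184642.
Ratio = √(1−f) = 0.93509090.

0.9351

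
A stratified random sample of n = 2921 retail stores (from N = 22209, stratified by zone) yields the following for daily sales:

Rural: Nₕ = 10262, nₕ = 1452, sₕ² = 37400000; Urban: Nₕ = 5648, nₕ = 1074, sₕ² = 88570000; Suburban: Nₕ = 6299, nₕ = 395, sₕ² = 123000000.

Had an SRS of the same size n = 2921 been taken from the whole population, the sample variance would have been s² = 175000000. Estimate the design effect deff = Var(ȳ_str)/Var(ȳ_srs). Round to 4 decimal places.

0.6250

Var(ȳ_str) = Σ Wₕ²(1−fₕ)sₕ²/nₕ with Wₕ = Nₕ/22209:
  Rural: (10262/22209)²·(1−1452/10262)·37400000/1452 = 4721.2272
  Urban: (5648/22209)²·(1−1074/5648)·88570000/1074 = 4319.3182
  Suburban: (6299/22209)²·(1−395/6299)·123000000/395 = 23478.371
  → Var(ȳ_str) = 32518.916.
Var(ȳ_srs) = (1 − 2921/22209)·175000000/2921 = 52031.301.
deff = 32518.916 / 52031.301 = 0.6250.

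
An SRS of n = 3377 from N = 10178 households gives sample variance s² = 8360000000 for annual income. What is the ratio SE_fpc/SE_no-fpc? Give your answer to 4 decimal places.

f = n/N = 3377/10178 = 0.33179407.
SE_no-fpc = √(s²/n) = 1573.3944; SE_fpc = √((1−f)s²/n) = 1286.1534.
Ratio = √(1−f) = 0.81743864.

0.8174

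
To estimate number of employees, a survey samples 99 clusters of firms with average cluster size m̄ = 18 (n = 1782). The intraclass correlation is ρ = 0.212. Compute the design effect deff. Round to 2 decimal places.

deff = 1 + (18 − 1)·0.212 = 1 + 3.604 = 4.604.

4.60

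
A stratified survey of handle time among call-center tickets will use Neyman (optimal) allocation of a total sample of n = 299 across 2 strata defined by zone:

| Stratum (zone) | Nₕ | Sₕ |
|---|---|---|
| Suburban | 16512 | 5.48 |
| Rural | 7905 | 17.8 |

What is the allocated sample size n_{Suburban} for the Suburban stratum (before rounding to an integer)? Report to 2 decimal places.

Neyman allocation: nₕ = n·NₕSₕ / Σⱼ NⱼSⱼ.
Σ NⱼSⱼ = 16512·5.48 + 7905·17.8 = 231194.76.
n_{Suburban} = 299·16512·5.48 / 231194.76 = 117.02.

117.02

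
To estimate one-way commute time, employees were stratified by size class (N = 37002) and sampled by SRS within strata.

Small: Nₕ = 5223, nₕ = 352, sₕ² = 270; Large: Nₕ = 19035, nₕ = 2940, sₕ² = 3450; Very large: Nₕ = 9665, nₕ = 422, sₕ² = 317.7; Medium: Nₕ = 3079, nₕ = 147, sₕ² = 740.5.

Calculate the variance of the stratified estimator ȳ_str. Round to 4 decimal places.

Var(ȳ_str) = Σₕ Wₕ²(1 − fₕ)sₕ²/nₕ with Wₕ = Nₕ/N, N = 37002.
Small: Wₕ = 0.14115453; term = 0.14115453²·(1 − 0.06739422)·270/352 = 0.014253084.
Large: Wₕ = 0.51443165; term = 0.51443165²·(1 − 0.15445232)·3450/2940 = 0.26258217.
Very large: Wₕ = 0.26120210; term = 0.26120210²·(1 − 0.04366270)·317.7/422 = 0.049121224.
Medium: Wₕ = 0.08321172; term = 0.08321172²·(1 − 0.04774277)·740.5/147 = 0.03321475.
Sum = 0.35917123.

0.3592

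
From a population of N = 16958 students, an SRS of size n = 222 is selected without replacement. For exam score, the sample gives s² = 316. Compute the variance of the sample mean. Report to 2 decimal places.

1.40

Under SRS without replacement, Var(ȳ) = (1 − f)·s²/n with f = n/N = 222/16958 = 0.01309117.
Var(ȳ) = (1 − 0.01309117)·316/222 = 0.98690883·1.4234234 = 1.4047892.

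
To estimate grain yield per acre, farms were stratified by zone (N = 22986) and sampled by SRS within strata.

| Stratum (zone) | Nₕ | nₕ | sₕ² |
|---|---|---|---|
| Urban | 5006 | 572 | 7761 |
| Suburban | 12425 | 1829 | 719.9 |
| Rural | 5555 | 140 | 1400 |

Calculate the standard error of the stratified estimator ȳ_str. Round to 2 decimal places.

Var(ȳ_str) = Σₕ Wₕ²(1 − fₕ)sₕ²/nₕ with Wₕ = Nₕ/N, N = 22986.
Urban: Wₕ = 0.21778474; term = 0.21778474²·(1 − 0.11426288)·7761/572 = 0.57000857.
Suburban: Wₕ = 0.54054642; term = 0.54054642²·(1 − 0.14720322)·719.9/1829 = 0.098077641.
Rural: Wₕ = 0.24166884; term = 0.24166884²·(1 − 0.02520252)·1400/140 = 0.56931905.
Sum = 1.2374053.
SE = √(1.2374053) = 1.11.

1.11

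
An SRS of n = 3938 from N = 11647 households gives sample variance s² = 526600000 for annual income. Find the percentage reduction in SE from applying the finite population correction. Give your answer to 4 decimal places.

f = n/N = 3938/11647 = 0.33811282.
SE_no-fpc = √(s²/n) = 365.68115; SE_fpc = √((1−f)s²/n) = 297.5052.
Ratio = √(1−f) = 0.81356449. Reduction = 100·(1 − 0.81356449) = 18.6436%.

18.6436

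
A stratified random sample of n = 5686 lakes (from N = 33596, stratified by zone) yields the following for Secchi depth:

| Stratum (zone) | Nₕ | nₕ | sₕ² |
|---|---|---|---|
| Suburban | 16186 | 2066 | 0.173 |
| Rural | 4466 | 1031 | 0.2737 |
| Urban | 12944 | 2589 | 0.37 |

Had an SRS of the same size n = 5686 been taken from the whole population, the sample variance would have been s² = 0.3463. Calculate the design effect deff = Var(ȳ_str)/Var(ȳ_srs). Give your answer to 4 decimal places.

0.7419

Var(ȳ_str) = Σ Wₕ²(1−fₕ)sₕ²/nₕ with Wₕ = Nₕ/33596:
  Suburban: (16186/33596)²·(1−2066/16186)·0.173/2066 = 1.6955667 × 10^-5
  Rural: (4466/33596)²·(1−1031/4466)·0.2737/1031 = 3.6081655 × 10^-6
  Urban: (12944/33596)²·(1−2589/12944)·0.37/2589 = 1.6971223 × 10^-5
  → Var(ȳ_str) = 3.7535056 × 10^-5.
Var(ȳ_srs) = (1 − 5686/33596)·0.3463/5686 = 5.05962 × 10^-5.
deff = (3.7535056 × 10^-5) / (5.05962 × 10^-5) = 0.7419.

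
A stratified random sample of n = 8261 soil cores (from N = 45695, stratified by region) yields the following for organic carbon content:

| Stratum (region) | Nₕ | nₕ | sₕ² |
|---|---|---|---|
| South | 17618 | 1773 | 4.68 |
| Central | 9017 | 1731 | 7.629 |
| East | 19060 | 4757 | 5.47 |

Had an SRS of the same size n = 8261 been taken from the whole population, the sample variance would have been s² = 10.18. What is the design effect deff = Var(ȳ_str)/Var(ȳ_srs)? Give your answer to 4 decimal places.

0.6356

Var(ȳ_str) = Σ Wₕ²(1−fₕ)sₕ²/nₕ with Wₕ = Nₕ/45695:
  South: (17618/45695)²·(1−1773/17618)·4.68/1773 = 3.5289752 × 10^-4
  Central: (9017/45695)²·(1−1731/9017)·7.629/1731 = 1.3867061 × 10^-4
  East: (19060/45695)²·(1−4757/19060)·5.47/4757 = 1.5012978 × 10^-4
  → Var(ȳ_str) = 6.4169791 × 10^-4.
Var(ȳ_srs) = (1 − 8261/45695)·10.18/8261 = 0.0010095148.
deff = (6.4169791 × 10^-4) / 0.0010095148 = 0.6356.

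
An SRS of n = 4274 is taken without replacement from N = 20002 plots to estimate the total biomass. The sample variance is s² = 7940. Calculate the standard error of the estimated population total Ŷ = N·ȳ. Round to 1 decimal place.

Var(Ŷ) = N²·Var(ȳ) = N²·(1 − n/N)·s²/n.
f = 4274/20002 = 0.21367863; Var(ȳ) = 0.78632137·7940/4274 = 1.4607842.
Var(Ŷ) = 20002² · 1.4607842 = 5.8443055 × 10^8.
SE(Ŷ) = √(5.8443055 × 10^8) = 24175.0.

24175.0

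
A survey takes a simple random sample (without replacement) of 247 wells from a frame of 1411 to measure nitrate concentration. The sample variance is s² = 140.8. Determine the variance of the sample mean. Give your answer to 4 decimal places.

Under SRS without replacement, Var(ȳ) = (1 − f)·s²/n with f = n/N = 247/1411 = 0.17505315.
Var(ȳ) = (1 − 0.17505315)·140.8/247 = 0.82494685·0.57004049 = 0.4702531.

0.4703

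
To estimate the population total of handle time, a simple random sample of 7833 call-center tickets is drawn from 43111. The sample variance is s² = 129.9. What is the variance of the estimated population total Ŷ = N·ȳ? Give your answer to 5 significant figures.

Var(Ŷ) = N²·Var(ȳ) = N²·(1 − n/N)·s²/n.
f = 7833/43111 = 0.18169377; Var(ȳ) = 0.81830623·129.9/7833 = 0.013570532.
Var(Ŷ) = 43111² · 0.013570532 = 2.5221625 × 10^7.

2.5222 × 10^7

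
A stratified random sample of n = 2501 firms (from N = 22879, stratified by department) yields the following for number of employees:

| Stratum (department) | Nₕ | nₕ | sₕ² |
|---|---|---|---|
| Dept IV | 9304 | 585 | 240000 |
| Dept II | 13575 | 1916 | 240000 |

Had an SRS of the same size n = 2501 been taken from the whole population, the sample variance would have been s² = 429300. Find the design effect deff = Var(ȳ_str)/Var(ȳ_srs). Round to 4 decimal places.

0.6636

Var(ȳ_str) = Σ Wₕ²(1−fₕ)sₕ²/nₕ with Wₕ = Nₕ/22879:
  Dept IV: (9304/22879)²·(1−585/9304)·240000/585 = 63.579583
  Dept II: (13575/22879)²·(1−1916/13575)·240000/1916 = 37.874142
  → Var(ȳ_str) = 101.45373.
Var(ȳ_srs) = (1 − 2501/22879)·429300/2501 = 152.88741.
deff = 101.45373 / 152.88741 = 0.6636.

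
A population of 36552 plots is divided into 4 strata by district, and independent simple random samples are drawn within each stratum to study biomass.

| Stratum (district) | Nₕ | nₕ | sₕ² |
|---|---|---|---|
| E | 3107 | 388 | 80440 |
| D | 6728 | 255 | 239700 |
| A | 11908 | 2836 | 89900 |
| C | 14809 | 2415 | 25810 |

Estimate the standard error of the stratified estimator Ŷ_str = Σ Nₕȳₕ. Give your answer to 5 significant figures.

219260

Var(Ŷ_str) = Σₕ Nₕ²(1 − fₕ)sₕ²/nₕ.
E: 3107²·(1 − 388/3107)·80440/388 = 1.751422 × 10^9.
D: 6728²·(1 − 255/6728)·239700/255 = 4.0937323 × 10^10.
A: 11908²·(1 − 2836/11908)·89900/2836 = 3.4244855 × 10^9.
C: 14809²·(1 − 2415/14809)·25810/2415 = 1.9615893 × 10^9.
Sum = 4.807482 × 10^10.
SE = √(4.807482 × 10^10) = 219260.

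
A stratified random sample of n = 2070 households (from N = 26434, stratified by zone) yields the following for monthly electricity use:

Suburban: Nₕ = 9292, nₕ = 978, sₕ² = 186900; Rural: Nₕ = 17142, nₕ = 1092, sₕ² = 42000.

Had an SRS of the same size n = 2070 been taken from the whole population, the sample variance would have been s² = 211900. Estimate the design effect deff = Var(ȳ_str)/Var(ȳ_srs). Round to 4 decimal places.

Var(ȳ_str) = Σ Wₕ²(1−fₕ)sₕ²/nₕ with Wₕ = Nₕ/26434:
  Suburban: (9292/26434)²·(1−978/9292)·186900/978 = 21.128268
  Rural: (17142/26434)²·(1−1092/17142)·42000/1092 = 15.143889
  → Var(ȳ_str) = 36.272157.
Var(ȳ_srs) = (1 − 2070/26434)·211900/2070 = 94.350958.
deff = 36.272157 / 94.350958 = 0.3844.

0.3844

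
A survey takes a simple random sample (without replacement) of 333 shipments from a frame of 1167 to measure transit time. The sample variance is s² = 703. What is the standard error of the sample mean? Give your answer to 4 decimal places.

Under SRS without replacement, Var(ȳ) = (1 − f)·s²/n with f = n/N = 333/1167 = 0.28534704.
Var(ȳ) = (1 − 0.28534704)·703/333 = 0.71465296·2.1111111 = 1.5087118.
SE(ȳ) = √(1.5087118) = 1.2283.

1.2283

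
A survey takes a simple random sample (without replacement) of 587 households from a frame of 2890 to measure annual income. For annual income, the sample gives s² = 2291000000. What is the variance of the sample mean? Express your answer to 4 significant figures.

3.110 × 10^6

Under SRS without replacement, Var(ȳ) = (1 − f)·s²/n with f = n/N = 587/2890 = 0.20311419.
Var(ȳ) = (1 − 0.20311419)·2291000000/587 = 0.79688581·3.9028961 × 10^6 = 3.1101625 × 10^6.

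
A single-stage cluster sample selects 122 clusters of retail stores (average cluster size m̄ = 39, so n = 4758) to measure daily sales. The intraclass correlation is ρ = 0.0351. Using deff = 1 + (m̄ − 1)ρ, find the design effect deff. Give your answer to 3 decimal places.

deff = 1 + (39 − 1)·0.0351 = 1 + 1.3338 = 2.3338.

2.334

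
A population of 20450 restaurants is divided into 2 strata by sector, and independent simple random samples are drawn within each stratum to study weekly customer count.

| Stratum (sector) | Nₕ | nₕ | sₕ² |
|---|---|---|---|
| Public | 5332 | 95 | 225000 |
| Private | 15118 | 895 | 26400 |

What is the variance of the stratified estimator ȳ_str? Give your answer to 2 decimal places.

Var(ȳ_str) = Σₕ Wₕ²(1 − fₕ)sₕ²/nₕ with Wₕ = Nₕ/N, N = 20450.
Public: Wₕ = 0.26073350; term = 0.26073350²·(1 − 0.01781695)·225000/95 = 158.14119.
Private: Wₕ = 0.73926650; term = 0.73926650²·(1 − 0.05920095)·26400/895 = 15.166306.
Sum = 173.3075.

173.31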